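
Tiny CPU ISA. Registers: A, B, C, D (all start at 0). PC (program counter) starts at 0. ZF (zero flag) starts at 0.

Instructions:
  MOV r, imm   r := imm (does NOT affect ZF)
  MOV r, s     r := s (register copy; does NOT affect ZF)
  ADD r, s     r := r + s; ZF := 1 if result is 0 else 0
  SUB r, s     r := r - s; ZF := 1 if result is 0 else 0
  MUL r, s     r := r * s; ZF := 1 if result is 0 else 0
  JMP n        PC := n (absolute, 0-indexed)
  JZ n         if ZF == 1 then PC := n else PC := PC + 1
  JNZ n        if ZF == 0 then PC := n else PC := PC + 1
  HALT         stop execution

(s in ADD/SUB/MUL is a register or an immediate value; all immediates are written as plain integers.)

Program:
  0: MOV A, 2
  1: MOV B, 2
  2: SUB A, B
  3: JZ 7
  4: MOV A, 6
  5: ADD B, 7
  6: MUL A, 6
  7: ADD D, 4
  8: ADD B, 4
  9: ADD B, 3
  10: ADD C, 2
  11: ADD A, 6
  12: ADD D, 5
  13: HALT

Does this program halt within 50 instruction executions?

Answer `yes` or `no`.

Step 1: PC=0 exec 'MOV A, 2'. After: A=2 B=0 C=0 D=0 ZF=0 PC=1
Step 2: PC=1 exec 'MOV B, 2'. After: A=2 B=2 C=0 D=0 ZF=0 PC=2
Step 3: PC=2 exec 'SUB A, B'. After: A=0 B=2 C=0 D=0 ZF=1 PC=3
Step 4: PC=3 exec 'JZ 7'. After: A=0 B=2 C=0 D=0 ZF=1 PC=7
Step 5: PC=7 exec 'ADD D, 4'. After: A=0 B=2 C=0 D=4 ZF=0 PC=8
Step 6: PC=8 exec 'ADD B, 4'. After: A=0 B=6 C=0 D=4 ZF=0 PC=9
Step 7: PC=9 exec 'ADD B, 3'. After: A=0 B=9 C=0 D=4 ZF=0 PC=10
Step 8: PC=10 exec 'ADD C, 2'. After: A=0 B=9 C=2 D=4 ZF=0 PC=11
Step 9: PC=11 exec 'ADD A, 6'. After: A=6 B=9 C=2 D=4 ZF=0 PC=12
Step 10: PC=12 exec 'ADD D, 5'. After: A=6 B=9 C=2 D=9 ZF=0 PC=13
Step 11: PC=13 exec 'HALT'. After: A=6 B=9 C=2 D=9 ZF=0 PC=13 HALTED

Answer: yes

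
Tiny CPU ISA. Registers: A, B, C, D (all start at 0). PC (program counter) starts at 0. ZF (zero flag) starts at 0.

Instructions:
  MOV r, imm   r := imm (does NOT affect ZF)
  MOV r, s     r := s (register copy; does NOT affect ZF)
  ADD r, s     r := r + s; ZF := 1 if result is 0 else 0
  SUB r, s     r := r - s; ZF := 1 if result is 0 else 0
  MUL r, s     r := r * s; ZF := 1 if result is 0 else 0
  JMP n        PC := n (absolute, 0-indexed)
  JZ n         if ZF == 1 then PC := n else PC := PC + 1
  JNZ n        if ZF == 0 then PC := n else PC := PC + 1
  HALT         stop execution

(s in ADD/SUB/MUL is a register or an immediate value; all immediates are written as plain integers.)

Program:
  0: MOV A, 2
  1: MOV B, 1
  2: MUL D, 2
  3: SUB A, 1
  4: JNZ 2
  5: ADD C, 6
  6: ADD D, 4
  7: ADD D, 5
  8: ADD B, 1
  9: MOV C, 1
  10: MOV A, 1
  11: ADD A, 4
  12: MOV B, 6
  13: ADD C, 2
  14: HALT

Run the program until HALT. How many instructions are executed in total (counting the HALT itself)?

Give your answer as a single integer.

Answer: 18

Derivation:
Step 1: PC=0 exec 'MOV A, 2'. After: A=2 B=0 C=0 D=0 ZF=0 PC=1
Step 2: PC=1 exec 'MOV B, 1'. After: A=2 B=1 C=0 D=0 ZF=0 PC=2
Step 3: PC=2 exec 'MUL D, 2'. After: A=2 B=1 C=0 D=0 ZF=1 PC=3
Step 4: PC=3 exec 'SUB A, 1'. After: A=1 B=1 C=0 D=0 ZF=0 PC=4
Step 5: PC=4 exec 'JNZ 2'. After: A=1 B=1 C=0 D=0 ZF=0 PC=2
Step 6: PC=2 exec 'MUL D, 2'. After: A=1 B=1 C=0 D=0 ZF=1 PC=3
Step 7: PC=3 exec 'SUB A, 1'. After: A=0 B=1 C=0 D=0 ZF=1 PC=4
Step 8: PC=4 exec 'JNZ 2'. After: A=0 B=1 C=0 D=0 ZF=1 PC=5
Step 9: PC=5 exec 'ADD C, 6'. After: A=0 B=1 C=6 D=0 ZF=0 PC=6
Step 10: PC=6 exec 'ADD D, 4'. After: A=0 B=1 C=6 D=4 ZF=0 PC=7
Step 11: PC=7 exec 'ADD D, 5'. After: A=0 B=1 C=6 D=9 ZF=0 PC=8
Step 12: PC=8 exec 'ADD B, 1'. After: A=0 B=2 C=6 D=9 ZF=0 PC=9
Step 13: PC=9 exec 'MOV C, 1'. After: A=0 B=2 C=1 D=9 ZF=0 PC=10
Step 14: PC=10 exec 'MOV A, 1'. After: A=1 B=2 C=1 D=9 ZF=0 PC=11
Step 15: PC=11 exec 'ADD A, 4'. After: A=5 B=2 C=1 D=9 ZF=0 PC=12
Step 16: PC=12 exec 'MOV B, 6'. After: A=5 B=6 C=1 D=9 ZF=0 PC=13
Step 17: PC=13 exec 'ADD C, 2'. After: A=5 B=6 C=3 D=9 ZF=0 PC=14
Step 18: PC=14 exec 'HALT'. After: A=5 B=6 C=3 D=9 ZF=0 PC=14 HALTED
Total instructions executed: 18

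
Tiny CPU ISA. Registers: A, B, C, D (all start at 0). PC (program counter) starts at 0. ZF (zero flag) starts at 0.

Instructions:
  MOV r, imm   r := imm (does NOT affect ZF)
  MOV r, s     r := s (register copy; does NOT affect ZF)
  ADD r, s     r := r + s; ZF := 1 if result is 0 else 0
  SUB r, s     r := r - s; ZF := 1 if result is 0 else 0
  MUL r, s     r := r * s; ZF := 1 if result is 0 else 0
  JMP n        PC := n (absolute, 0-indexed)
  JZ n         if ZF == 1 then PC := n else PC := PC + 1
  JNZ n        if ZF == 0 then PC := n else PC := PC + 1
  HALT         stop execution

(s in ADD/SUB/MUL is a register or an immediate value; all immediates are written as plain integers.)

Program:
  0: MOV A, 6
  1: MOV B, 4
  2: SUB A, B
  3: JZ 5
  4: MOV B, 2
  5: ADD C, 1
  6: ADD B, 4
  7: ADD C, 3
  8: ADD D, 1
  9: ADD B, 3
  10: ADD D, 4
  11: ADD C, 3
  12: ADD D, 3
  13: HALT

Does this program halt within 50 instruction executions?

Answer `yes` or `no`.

Answer: yes

Derivation:
Step 1: PC=0 exec 'MOV A, 6'. After: A=6 B=0 C=0 D=0 ZF=0 PC=1
Step 2: PC=1 exec 'MOV B, 4'. After: A=6 B=4 C=0 D=0 ZF=0 PC=2
Step 3: PC=2 exec 'SUB A, B'. After: A=2 B=4 C=0 D=0 ZF=0 PC=3
Step 4: PC=3 exec 'JZ 5'. After: A=2 B=4 C=0 D=0 ZF=0 PC=4
Step 5: PC=4 exec 'MOV B, 2'. After: A=2 B=2 C=0 D=0 ZF=0 PC=5
Step 6: PC=5 exec 'ADD C, 1'. After: A=2 B=2 C=1 D=0 ZF=0 PC=6
Step 7: PC=6 exec 'ADD B, 4'. After: A=2 B=6 C=1 D=0 ZF=0 PC=7
Step 8: PC=7 exec 'ADD C, 3'. After: A=2 B=6 C=4 D=0 ZF=0 PC=8
Step 9: PC=8 exec 'ADD D, 1'. After: A=2 B=6 C=4 D=1 ZF=0 PC=9
Step 10: PC=9 exec 'ADD B, 3'. After: A=2 B=9 C=4 D=1 ZF=0 PC=10
Step 11: PC=10 exec 'ADD D, 4'. After: A=2 B=9 C=4 D=5 ZF=0 PC=11
Step 12: PC=11 exec 'ADD C, 3'. After: A=2 B=9 C=7 D=5 ZF=0 PC=12
Step 13: PC=12 exec 'ADD D, 3'. After: A=2 B=9 C=7 D=8 ZF=0 PC=13
Step 14: PC=13 exec 'HALT'. After: A=2 B=9 C=7 D=8 ZF=0 PC=13 HALTED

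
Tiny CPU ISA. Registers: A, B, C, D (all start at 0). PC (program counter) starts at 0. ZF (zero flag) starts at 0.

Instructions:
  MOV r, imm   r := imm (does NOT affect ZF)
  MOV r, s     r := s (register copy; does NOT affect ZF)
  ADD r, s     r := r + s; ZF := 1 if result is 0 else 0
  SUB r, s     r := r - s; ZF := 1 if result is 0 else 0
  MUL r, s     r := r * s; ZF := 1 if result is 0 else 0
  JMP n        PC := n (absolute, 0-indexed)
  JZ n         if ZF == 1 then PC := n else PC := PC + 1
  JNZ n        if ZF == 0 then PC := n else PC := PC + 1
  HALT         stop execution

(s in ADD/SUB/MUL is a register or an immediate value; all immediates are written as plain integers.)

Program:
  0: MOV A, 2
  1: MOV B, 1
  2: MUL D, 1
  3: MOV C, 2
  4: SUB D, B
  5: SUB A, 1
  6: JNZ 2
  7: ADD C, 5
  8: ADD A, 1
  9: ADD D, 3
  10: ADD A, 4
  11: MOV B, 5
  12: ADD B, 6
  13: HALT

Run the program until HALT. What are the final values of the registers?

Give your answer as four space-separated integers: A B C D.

Answer: 5 11 7 1

Derivation:
Step 1: PC=0 exec 'MOV A, 2'. After: A=2 B=0 C=0 D=0 ZF=0 PC=1
Step 2: PC=1 exec 'MOV B, 1'. After: A=2 B=1 C=0 D=0 ZF=0 PC=2
Step 3: PC=2 exec 'MUL D, 1'. After: A=2 B=1 C=0 D=0 ZF=1 PC=3
Step 4: PC=3 exec 'MOV C, 2'. After: A=2 B=1 C=2 D=0 ZF=1 PC=4
Step 5: PC=4 exec 'SUB D, B'. After: A=2 B=1 C=2 D=-1 ZF=0 PC=5
Step 6: PC=5 exec 'SUB A, 1'. After: A=1 B=1 C=2 D=-1 ZF=0 PC=6
Step 7: PC=6 exec 'JNZ 2'. After: A=1 B=1 C=2 D=-1 ZF=0 PC=2
Step 8: PC=2 exec 'MUL D, 1'. After: A=1 B=1 C=2 D=-1 ZF=0 PC=3
Step 9: PC=3 exec 'MOV C, 2'. After: A=1 B=1 C=2 D=-1 ZF=0 PC=4
Step 10: PC=4 exec 'SUB D, B'. After: A=1 B=1 C=2 D=-2 ZF=0 PC=5
Step 11: PC=5 exec 'SUB A, 1'. After: A=0 B=1 C=2 D=-2 ZF=1 PC=6
Step 12: PC=6 exec 'JNZ 2'. After: A=0 B=1 C=2 D=-2 ZF=1 PC=7
Step 13: PC=7 exec 'ADD C, 5'. After: A=0 B=1 C=7 D=-2 ZF=0 PC=8
Step 14: PC=8 exec 'ADD A, 1'. After: A=1 B=1 C=7 D=-2 ZF=0 PC=9
Step 15: PC=9 exec 'ADD D, 3'. After: A=1 B=1 C=7 D=1 ZF=0 PC=10
Step 16: PC=10 exec 'ADD A, 4'. After: A=5 B=1 C=7 D=1 ZF=0 PC=11
Step 17: PC=11 exec 'MOV B, 5'. After: A=5 B=5 C=7 D=1 ZF=0 PC=12
Step 18: PC=12 exec 'ADD B, 6'. After: A=5 B=11 C=7 D=1 ZF=0 PC=13
Step 19: PC=13 exec 'HALT'. After: A=5 B=11 C=7 D=1 ZF=0 PC=13 HALTED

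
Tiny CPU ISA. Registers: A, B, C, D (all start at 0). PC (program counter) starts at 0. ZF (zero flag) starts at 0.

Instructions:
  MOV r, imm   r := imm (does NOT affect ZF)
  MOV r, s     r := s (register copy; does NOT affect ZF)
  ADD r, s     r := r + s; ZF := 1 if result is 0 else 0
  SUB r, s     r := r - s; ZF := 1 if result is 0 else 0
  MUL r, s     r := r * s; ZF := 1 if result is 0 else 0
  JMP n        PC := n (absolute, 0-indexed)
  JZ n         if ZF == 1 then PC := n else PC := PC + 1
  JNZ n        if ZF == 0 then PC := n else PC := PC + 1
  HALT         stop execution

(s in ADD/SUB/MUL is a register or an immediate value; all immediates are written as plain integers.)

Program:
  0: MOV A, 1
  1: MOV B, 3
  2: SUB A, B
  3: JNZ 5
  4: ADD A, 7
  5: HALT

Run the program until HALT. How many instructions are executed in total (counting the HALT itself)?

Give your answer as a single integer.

Step 1: PC=0 exec 'MOV A, 1'. After: A=1 B=0 C=0 D=0 ZF=0 PC=1
Step 2: PC=1 exec 'MOV B, 3'. After: A=1 B=3 C=0 D=0 ZF=0 PC=2
Step 3: PC=2 exec 'SUB A, B'. After: A=-2 B=3 C=0 D=0 ZF=0 PC=3
Step 4: PC=3 exec 'JNZ 5'. After: A=-2 B=3 C=0 D=0 ZF=0 PC=5
Step 5: PC=5 exec 'HALT'. After: A=-2 B=3 C=0 D=0 ZF=0 PC=5 HALTED
Total instructions executed: 5

Answer: 5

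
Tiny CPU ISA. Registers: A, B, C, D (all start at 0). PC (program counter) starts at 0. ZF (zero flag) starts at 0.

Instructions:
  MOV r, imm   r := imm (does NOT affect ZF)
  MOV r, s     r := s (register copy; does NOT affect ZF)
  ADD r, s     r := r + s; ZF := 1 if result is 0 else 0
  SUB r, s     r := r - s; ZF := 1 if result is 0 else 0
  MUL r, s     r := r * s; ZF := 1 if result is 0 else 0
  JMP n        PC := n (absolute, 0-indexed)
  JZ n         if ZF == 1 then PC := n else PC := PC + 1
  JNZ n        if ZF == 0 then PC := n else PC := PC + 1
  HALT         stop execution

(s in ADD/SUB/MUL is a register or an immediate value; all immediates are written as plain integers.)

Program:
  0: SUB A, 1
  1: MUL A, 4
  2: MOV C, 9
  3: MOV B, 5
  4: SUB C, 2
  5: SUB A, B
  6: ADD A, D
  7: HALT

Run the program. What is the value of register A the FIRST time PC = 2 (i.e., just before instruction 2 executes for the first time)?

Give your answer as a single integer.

Step 1: PC=0 exec 'SUB A, 1'. After: A=-1 B=0 C=0 D=0 ZF=0 PC=1
Step 2: PC=1 exec 'MUL A, 4'. After: A=-4 B=0 C=0 D=0 ZF=0 PC=2
First time PC=2: A=-4

-4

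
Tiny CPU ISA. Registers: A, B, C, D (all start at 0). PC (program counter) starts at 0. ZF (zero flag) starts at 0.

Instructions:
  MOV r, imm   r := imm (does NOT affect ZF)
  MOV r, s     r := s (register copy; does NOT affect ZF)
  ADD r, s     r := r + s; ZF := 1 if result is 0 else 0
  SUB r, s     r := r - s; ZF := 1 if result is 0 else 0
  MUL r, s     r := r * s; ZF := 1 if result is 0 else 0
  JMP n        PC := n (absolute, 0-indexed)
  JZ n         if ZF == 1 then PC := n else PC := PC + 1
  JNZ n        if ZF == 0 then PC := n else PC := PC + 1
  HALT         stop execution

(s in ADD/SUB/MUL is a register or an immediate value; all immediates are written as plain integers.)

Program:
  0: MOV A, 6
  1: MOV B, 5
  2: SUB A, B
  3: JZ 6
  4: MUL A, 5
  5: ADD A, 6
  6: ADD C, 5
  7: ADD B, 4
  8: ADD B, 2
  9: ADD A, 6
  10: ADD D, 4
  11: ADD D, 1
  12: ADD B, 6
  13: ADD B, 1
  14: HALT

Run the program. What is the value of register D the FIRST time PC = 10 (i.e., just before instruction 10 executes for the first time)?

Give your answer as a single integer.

Step 1: PC=0 exec 'MOV A, 6'. After: A=6 B=0 C=0 D=0 ZF=0 PC=1
Step 2: PC=1 exec 'MOV B, 5'. After: A=6 B=5 C=0 D=0 ZF=0 PC=2
Step 3: PC=2 exec 'SUB A, B'. After: A=1 B=5 C=0 D=0 ZF=0 PC=3
Step 4: PC=3 exec 'JZ 6'. After: A=1 B=5 C=0 D=0 ZF=0 PC=4
Step 5: PC=4 exec 'MUL A, 5'. After: A=5 B=5 C=0 D=0 ZF=0 PC=5
Step 6: PC=5 exec 'ADD A, 6'. After: A=11 B=5 C=0 D=0 ZF=0 PC=6
Step 7: PC=6 exec 'ADD C, 5'. After: A=11 B=5 C=5 D=0 ZF=0 PC=7
Step 8: PC=7 exec 'ADD B, 4'. After: A=11 B=9 C=5 D=0 ZF=0 PC=8
Step 9: PC=8 exec 'ADD B, 2'. After: A=11 B=11 C=5 D=0 ZF=0 PC=9
Step 10: PC=9 exec 'ADD A, 6'. After: A=17 B=11 C=5 D=0 ZF=0 PC=10
First time PC=10: D=0

0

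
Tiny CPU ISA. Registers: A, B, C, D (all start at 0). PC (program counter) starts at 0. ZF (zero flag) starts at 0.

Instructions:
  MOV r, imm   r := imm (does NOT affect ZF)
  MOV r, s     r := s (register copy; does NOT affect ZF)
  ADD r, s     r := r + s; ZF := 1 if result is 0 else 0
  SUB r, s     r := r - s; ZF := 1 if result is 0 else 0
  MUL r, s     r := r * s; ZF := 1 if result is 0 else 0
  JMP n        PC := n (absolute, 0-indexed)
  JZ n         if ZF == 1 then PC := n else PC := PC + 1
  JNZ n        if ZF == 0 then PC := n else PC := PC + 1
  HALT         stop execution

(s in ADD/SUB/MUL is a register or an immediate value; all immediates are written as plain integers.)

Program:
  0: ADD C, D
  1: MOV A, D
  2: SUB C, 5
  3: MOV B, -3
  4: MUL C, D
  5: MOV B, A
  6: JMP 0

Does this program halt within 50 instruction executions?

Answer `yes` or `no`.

Answer: no

Derivation:
Step 1: PC=0 exec 'ADD C, D'. After: A=0 B=0 C=0 D=0 ZF=1 PC=1
Step 2: PC=1 exec 'MOV A, D'. After: A=0 B=0 C=0 D=0 ZF=1 PC=2
Step 3: PC=2 exec 'SUB C, 5'. After: A=0 B=0 C=-5 D=0 ZF=0 PC=3
Step 4: PC=3 exec 'MOV B, -3'. After: A=0 B=-3 C=-5 D=0 ZF=0 PC=4
Step 5: PC=4 exec 'MUL C, D'. After: A=0 B=-3 C=0 D=0 ZF=1 PC=5
Step 6: PC=5 exec 'MOV B, A'. After: A=0 B=0 C=0 D=0 ZF=1 PC=6
Step 7: PC=6 exec 'JMP 0'. After: A=0 B=0 C=0 D=0 ZF=1 PC=0
Step 8: PC=0 exec 'ADD C, D'. After: A=0 B=0 C=0 D=0 ZF=1 PC=1
State after step 8 equals state after step 1: the program is in a cycle of length 7 and will never halt.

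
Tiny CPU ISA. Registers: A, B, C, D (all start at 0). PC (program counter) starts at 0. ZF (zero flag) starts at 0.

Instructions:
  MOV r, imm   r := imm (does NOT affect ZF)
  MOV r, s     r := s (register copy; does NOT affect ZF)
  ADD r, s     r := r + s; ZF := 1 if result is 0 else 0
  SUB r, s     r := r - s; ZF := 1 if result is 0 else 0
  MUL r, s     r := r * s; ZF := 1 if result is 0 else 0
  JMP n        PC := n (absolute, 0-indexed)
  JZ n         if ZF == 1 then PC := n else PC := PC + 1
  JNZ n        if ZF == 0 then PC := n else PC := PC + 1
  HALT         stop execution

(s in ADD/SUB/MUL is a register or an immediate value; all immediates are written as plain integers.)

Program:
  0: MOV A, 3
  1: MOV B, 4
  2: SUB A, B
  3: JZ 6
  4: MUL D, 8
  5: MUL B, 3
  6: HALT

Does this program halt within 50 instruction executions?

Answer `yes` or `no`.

Answer: yes

Derivation:
Step 1: PC=0 exec 'MOV A, 3'. After: A=3 B=0 C=0 D=0 ZF=0 PC=1
Step 2: PC=1 exec 'MOV B, 4'. After: A=3 B=4 C=0 D=0 ZF=0 PC=2
Step 3: PC=2 exec 'SUB A, B'. After: A=-1 B=4 C=0 D=0 ZF=0 PC=3
Step 4: PC=3 exec 'JZ 6'. After: A=-1 B=4 C=0 D=0 ZF=0 PC=4
Step 5: PC=4 exec 'MUL D, 8'. After: A=-1 B=4 C=0 D=0 ZF=1 PC=5
Step 6: PC=5 exec 'MUL B, 3'. After: A=-1 B=12 C=0 D=0 ZF=0 PC=6
Step 7: PC=6 exec 'HALT'. After: A=-1 B=12 C=0 D=0 ZF=0 PC=6 HALTED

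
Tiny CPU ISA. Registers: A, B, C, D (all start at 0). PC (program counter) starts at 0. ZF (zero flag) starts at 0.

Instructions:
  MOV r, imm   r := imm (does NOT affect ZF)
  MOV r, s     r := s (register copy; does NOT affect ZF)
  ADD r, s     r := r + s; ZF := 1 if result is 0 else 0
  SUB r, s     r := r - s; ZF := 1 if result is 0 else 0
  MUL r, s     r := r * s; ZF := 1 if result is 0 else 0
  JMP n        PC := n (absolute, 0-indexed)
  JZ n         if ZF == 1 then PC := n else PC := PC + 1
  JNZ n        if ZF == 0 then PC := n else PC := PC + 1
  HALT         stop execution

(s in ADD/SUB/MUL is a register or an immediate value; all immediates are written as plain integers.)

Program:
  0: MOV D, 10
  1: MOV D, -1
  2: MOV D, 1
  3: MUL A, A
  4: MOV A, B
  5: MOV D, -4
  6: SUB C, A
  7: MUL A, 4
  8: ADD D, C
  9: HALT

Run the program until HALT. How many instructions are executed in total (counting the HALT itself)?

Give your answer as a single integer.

Answer: 10

Derivation:
Step 1: PC=0 exec 'MOV D, 10'. After: A=0 B=0 C=0 D=10 ZF=0 PC=1
Step 2: PC=1 exec 'MOV D, -1'. After: A=0 B=0 C=0 D=-1 ZF=0 PC=2
Step 3: PC=2 exec 'MOV D, 1'. After: A=0 B=0 C=0 D=1 ZF=0 PC=3
Step 4: PC=3 exec 'MUL A, A'. After: A=0 B=0 C=0 D=1 ZF=1 PC=4
Step 5: PC=4 exec 'MOV A, B'. After: A=0 B=0 C=0 D=1 ZF=1 PC=5
Step 6: PC=5 exec 'MOV D, -4'. After: A=0 B=0 C=0 D=-4 ZF=1 PC=6
Step 7: PC=6 exec 'SUB C, A'. After: A=0 B=0 C=0 D=-4 ZF=1 PC=7
Step 8: PC=7 exec 'MUL A, 4'. After: A=0 B=0 C=0 D=-4 ZF=1 PC=8
Step 9: PC=8 exec 'ADD D, C'. After: A=0 B=0 C=0 D=-4 ZF=0 PC=9
Step 10: PC=9 exec 'HALT'. After: A=0 B=0 C=0 D=-4 ZF=0 PC=9 HALTED
Total instructions executed: 10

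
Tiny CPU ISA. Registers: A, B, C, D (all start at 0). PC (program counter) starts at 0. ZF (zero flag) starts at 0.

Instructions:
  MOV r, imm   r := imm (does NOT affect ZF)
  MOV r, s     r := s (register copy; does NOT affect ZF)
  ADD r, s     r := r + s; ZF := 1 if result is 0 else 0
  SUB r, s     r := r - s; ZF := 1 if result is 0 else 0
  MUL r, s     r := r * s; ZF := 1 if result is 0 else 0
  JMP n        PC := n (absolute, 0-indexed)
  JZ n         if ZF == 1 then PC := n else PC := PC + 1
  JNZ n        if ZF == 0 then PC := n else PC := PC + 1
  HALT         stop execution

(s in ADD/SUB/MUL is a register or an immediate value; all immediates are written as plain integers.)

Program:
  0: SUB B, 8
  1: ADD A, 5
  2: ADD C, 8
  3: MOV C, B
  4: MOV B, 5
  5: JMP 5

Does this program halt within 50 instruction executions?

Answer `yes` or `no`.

Step 1: PC=0 exec 'SUB B, 8'. After: A=0 B=-8 C=0 D=0 ZF=0 PC=1
Step 2: PC=1 exec 'ADD A, 5'. After: A=5 B=-8 C=0 D=0 ZF=0 PC=2
Step 3: PC=2 exec 'ADD C, 8'. After: A=5 B=-8 C=8 D=0 ZF=0 PC=3
Step 4: PC=3 exec 'MOV C, B'. After: A=5 B=-8 C=-8 D=0 ZF=0 PC=4
Step 5: PC=4 exec 'MOV B, 5'. After: A=5 B=5 C=-8 D=0 ZF=0 PC=5
Step 6: PC=5 exec 'JMP 5'. After: A=5 B=5 C=-8 D=0 ZF=0 PC=5
State after step 6 equals state after step 5: the program is in a cycle of length 1 and will never halt.

Answer: no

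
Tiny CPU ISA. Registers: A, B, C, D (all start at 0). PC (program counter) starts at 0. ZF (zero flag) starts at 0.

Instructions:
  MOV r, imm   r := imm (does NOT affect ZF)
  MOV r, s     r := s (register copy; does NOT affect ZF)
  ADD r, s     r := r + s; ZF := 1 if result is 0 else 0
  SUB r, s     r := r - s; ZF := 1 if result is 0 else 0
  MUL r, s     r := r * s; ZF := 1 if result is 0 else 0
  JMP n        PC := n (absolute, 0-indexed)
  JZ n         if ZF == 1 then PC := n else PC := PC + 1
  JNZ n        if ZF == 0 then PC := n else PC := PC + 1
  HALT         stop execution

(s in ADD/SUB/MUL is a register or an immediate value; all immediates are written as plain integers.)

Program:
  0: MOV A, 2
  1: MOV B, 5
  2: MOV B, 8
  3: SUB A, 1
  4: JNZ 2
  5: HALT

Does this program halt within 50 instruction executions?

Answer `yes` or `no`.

Answer: yes

Derivation:
Step 1: PC=0 exec 'MOV A, 2'. After: A=2 B=0 C=0 D=0 ZF=0 PC=1
Step 2: PC=1 exec 'MOV B, 5'. After: A=2 B=5 C=0 D=0 ZF=0 PC=2
Step 3: PC=2 exec 'MOV B, 8'. After: A=2 B=8 C=0 D=0 ZF=0 PC=3
Step 4: PC=3 exec 'SUB A, 1'. After: A=1 B=8 C=0 D=0 ZF=0 PC=4
Step 5: PC=4 exec 'JNZ 2'. After: A=1 B=8 C=0 D=0 ZF=0 PC=2
Step 6: PC=2 exec 'MOV B, 8'. After: A=1 B=8 C=0 D=0 ZF=0 PC=3
Step 7: PC=3 exec 'SUB A, 1'. After: A=0 B=8 C=0 D=0 ZF=1 PC=4
Step 8: PC=4 exec 'JNZ 2'. After: A=0 B=8 C=0 D=0 ZF=1 PC=5
Step 9: PC=5 exec 'HALT'. After: A=0 B=8 C=0 D=0 ZF=1 PC=5 HALTED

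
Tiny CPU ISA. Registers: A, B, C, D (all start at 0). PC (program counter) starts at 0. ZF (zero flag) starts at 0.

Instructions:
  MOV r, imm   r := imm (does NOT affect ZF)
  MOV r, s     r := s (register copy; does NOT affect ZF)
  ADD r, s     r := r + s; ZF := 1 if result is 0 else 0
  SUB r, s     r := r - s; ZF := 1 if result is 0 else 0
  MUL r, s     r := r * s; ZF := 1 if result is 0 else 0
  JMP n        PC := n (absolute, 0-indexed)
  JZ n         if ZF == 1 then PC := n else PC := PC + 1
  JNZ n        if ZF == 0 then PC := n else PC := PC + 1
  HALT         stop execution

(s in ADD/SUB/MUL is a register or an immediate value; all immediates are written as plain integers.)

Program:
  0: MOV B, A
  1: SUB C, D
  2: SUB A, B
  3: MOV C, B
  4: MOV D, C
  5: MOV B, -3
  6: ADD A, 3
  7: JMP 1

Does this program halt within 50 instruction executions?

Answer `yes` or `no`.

Answer: no

Derivation:
Step 1: PC=0 exec 'MOV B, A'. After: A=0 B=0 C=0 D=0 ZF=0 PC=1
Step 2: PC=1 exec 'SUB C, D'. After: A=0 B=0 C=0 D=0 ZF=1 PC=2
Step 3: PC=2 exec 'SUB A, B'. After: A=0 B=0 C=0 D=0 ZF=1 PC=3
Step 4: PC=3 exec 'MOV C, B'. After: A=0 B=0 C=0 D=0 ZF=1 PC=4
Step 5: PC=4 exec 'MOV D, C'. After: A=0 B=0 C=0 D=0 ZF=1 PC=5
Step 6: PC=5 exec 'MOV B, -3'. After: A=0 B=-3 C=0 D=0 ZF=1 PC=6
Step 7: PC=6 exec 'ADD A, 3'. After: A=3 B=-3 C=0 D=0 ZF=0 PC=7
Step 8: PC=7 exec 'JMP 1'. After: A=3 B=-3 C=0 D=0 ZF=0 PC=1
Step 9: PC=1 exec 'SUB C, D'. After: A=3 B=-3 C=0 D=0 ZF=1 PC=2
Step 10: PC=2 exec 'SUB A, B'. After: A=6 B=-3 C=0 D=0 ZF=0 PC=3
Step 11: PC=3 exec 'MOV C, B'. After: A=6 B=-3 C=-3 D=0 ZF=0 PC=4
Step 12: PC=4 exec 'MOV D, C'. After: A=6 B=-3 C=-3 D=-3 ZF=0 PC=5
Step 13: PC=5 exec 'MOV B, -3'. After: A=6 B=-3 C=-3 D=-3 ZF=0 PC=6
Step 14: PC=6 exec 'ADD A, 3'. After: A=9 B=-3 C=-3 D=-3 ZF=0 PC=7
Step 15: PC=7 exec 'JMP 1'. After: A=9 B=-3 C=-3 D=-3 ZF=0 PC=1
After 50 steps: not halted. PC revisits the same instructions with no path to HALT; will never halt.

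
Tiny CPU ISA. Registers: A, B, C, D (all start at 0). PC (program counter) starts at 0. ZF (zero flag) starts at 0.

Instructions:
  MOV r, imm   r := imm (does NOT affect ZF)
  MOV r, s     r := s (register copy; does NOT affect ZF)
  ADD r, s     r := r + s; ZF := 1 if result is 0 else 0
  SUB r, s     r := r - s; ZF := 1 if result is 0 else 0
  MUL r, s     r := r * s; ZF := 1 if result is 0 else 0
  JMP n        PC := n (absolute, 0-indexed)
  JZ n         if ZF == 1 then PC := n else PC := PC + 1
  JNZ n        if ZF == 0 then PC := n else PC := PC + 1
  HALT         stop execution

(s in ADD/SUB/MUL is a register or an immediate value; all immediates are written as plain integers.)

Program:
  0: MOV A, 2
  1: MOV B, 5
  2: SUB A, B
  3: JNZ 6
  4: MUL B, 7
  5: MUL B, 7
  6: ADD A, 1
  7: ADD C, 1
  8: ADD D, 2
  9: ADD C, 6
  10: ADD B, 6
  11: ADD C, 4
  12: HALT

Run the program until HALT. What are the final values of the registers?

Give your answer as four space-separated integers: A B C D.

Step 1: PC=0 exec 'MOV A, 2'. After: A=2 B=0 C=0 D=0 ZF=0 PC=1
Step 2: PC=1 exec 'MOV B, 5'. After: A=2 B=5 C=0 D=0 ZF=0 PC=2
Step 3: PC=2 exec 'SUB A, B'. After: A=-3 B=5 C=0 D=0 ZF=0 PC=3
Step 4: PC=3 exec 'JNZ 6'. After: A=-3 B=5 C=0 D=0 ZF=0 PC=6
Step 5: PC=6 exec 'ADD A, 1'. After: A=-2 B=5 C=0 D=0 ZF=0 PC=7
Step 6: PC=7 exec 'ADD C, 1'. After: A=-2 B=5 C=1 D=0 ZF=0 PC=8
Step 7: PC=8 exec 'ADD D, 2'. After: A=-2 B=5 C=1 D=2 ZF=0 PC=9
Step 8: PC=9 exec 'ADD C, 6'. After: A=-2 B=5 C=7 D=2 ZF=0 PC=10
Step 9: PC=10 exec 'ADD B, 6'. After: A=-2 B=11 C=7 D=2 ZF=0 PC=11
Step 10: PC=11 exec 'ADD C, 4'. After: A=-2 B=11 C=11 D=2 ZF=0 PC=12
Step 11: PC=12 exec 'HALT'. After: A=-2 B=11 C=11 D=2 ZF=0 PC=12 HALTED

Answer: -2 11 11 2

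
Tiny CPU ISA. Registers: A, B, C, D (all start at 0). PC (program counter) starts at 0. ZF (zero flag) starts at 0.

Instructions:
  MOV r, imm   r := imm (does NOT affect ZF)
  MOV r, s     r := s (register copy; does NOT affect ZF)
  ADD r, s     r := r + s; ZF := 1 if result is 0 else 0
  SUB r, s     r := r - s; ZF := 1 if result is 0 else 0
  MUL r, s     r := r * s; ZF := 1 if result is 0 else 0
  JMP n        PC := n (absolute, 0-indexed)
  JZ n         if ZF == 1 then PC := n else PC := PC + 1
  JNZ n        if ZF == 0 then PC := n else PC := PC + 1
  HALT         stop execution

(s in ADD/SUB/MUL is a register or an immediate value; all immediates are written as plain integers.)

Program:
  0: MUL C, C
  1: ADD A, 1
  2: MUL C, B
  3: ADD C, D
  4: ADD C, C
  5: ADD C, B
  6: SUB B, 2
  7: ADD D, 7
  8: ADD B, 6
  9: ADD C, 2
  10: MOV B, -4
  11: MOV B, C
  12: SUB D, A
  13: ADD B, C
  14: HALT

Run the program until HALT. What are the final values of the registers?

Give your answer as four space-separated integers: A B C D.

Answer: 1 4 2 6

Derivation:
Step 1: PC=0 exec 'MUL C, C'. After: A=0 B=0 C=0 D=0 ZF=1 PC=1
Step 2: PC=1 exec 'ADD A, 1'. After: A=1 B=0 C=0 D=0 ZF=0 PC=2
Step 3: PC=2 exec 'MUL C, B'. After: A=1 B=0 C=0 D=0 ZF=1 PC=3
Step 4: PC=3 exec 'ADD C, D'. After: A=1 B=0 C=0 D=0 ZF=1 PC=4
Step 5: PC=4 exec 'ADD C, C'. After: A=1 B=0 C=0 D=0 ZF=1 PC=5
Step 6: PC=5 exec 'ADD C, B'. After: A=1 B=0 C=0 D=0 ZF=1 PC=6
Step 7: PC=6 exec 'SUB B, 2'. After: A=1 B=-2 C=0 D=0 ZF=0 PC=7
Step 8: PC=7 exec 'ADD D, 7'. After: A=1 B=-2 C=0 D=7 ZF=0 PC=8
Step 9: PC=8 exec 'ADD B, 6'. After: A=1 B=4 C=0 D=7 ZF=0 PC=9
Step 10: PC=9 exec 'ADD C, 2'. After: A=1 B=4 C=2 D=7 ZF=0 PC=10
Step 11: PC=10 exec 'MOV B, -4'. After: A=1 B=-4 C=2 D=7 ZF=0 PC=11
Step 12: PC=11 exec 'MOV B, C'. After: A=1 B=2 C=2 D=7 ZF=0 PC=12
Step 13: PC=12 exec 'SUB D, A'. After: A=1 B=2 C=2 D=6 ZF=0 PC=13
Step 14: PC=13 exec 'ADD B, C'. After: A=1 B=4 C=2 D=6 ZF=0 PC=14
Step 15: PC=14 exec 'HALT'. After: A=1 B=4 C=2 D=6 ZF=0 PC=14 HALTED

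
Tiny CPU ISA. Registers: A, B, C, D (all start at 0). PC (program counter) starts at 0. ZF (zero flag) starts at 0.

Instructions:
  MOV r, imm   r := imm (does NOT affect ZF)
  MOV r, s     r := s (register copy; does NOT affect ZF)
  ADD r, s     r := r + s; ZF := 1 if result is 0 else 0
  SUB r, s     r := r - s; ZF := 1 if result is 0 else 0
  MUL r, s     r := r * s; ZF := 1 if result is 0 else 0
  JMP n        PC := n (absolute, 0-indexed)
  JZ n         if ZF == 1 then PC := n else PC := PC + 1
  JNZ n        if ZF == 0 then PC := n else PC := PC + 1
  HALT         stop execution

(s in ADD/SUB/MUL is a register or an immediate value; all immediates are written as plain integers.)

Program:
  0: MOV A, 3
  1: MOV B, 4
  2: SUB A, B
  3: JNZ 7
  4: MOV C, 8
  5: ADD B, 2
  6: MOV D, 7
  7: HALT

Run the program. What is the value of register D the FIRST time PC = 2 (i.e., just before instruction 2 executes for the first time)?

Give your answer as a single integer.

Step 1: PC=0 exec 'MOV A, 3'. After: A=3 B=0 C=0 D=0 ZF=0 PC=1
Step 2: PC=1 exec 'MOV B, 4'. After: A=3 B=4 C=0 D=0 ZF=0 PC=2
First time PC=2: D=0

0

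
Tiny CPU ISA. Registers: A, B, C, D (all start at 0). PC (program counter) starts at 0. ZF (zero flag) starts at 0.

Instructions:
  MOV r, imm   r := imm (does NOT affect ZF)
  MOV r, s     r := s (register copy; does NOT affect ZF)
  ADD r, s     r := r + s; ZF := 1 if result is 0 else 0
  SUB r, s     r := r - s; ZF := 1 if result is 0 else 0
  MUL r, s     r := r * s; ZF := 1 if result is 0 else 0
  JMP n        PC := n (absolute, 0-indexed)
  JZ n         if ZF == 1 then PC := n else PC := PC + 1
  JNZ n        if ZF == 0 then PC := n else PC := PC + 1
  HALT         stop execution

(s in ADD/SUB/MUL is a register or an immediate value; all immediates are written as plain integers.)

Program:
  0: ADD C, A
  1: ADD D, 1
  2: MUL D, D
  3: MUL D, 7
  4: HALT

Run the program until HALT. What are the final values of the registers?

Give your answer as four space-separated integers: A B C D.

Answer: 0 0 0 7

Derivation:
Step 1: PC=0 exec 'ADD C, A'. After: A=0 B=0 C=0 D=0 ZF=1 PC=1
Step 2: PC=1 exec 'ADD D, 1'. After: A=0 B=0 C=0 D=1 ZF=0 PC=2
Step 3: PC=2 exec 'MUL D, D'. After: A=0 B=0 C=0 D=1 ZF=0 PC=3
Step 4: PC=3 exec 'MUL D, 7'. After: A=0 B=0 C=0 D=7 ZF=0 PC=4
Step 5: PC=4 exec 'HALT'. After: A=0 B=0 C=0 D=7 ZF=0 PC=4 HALTED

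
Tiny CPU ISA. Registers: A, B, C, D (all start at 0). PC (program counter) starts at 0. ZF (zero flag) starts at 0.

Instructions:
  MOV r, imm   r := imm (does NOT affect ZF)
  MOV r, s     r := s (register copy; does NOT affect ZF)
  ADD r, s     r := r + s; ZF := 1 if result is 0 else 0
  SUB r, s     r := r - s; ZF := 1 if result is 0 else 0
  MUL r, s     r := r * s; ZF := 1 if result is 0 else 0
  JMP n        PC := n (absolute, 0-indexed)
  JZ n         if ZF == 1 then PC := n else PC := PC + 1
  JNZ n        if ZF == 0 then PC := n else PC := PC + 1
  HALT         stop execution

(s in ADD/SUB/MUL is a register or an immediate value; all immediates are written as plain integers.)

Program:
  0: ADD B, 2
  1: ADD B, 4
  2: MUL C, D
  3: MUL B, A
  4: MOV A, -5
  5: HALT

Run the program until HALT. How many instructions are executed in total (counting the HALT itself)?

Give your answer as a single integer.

Answer: 6

Derivation:
Step 1: PC=0 exec 'ADD B, 2'. After: A=0 B=2 C=0 D=0 ZF=0 PC=1
Step 2: PC=1 exec 'ADD B, 4'. After: A=0 B=6 C=0 D=0 ZF=0 PC=2
Step 3: PC=2 exec 'MUL C, D'. After: A=0 B=6 C=0 D=0 ZF=1 PC=3
Step 4: PC=3 exec 'MUL B, A'. After: A=0 B=0 C=0 D=0 ZF=1 PC=4
Step 5: PC=4 exec 'MOV A, -5'. After: A=-5 B=0 C=0 D=0 ZF=1 PC=5
Step 6: PC=5 exec 'HALT'. After: A=-5 B=0 C=0 D=0 ZF=1 PC=5 HALTED
Total instructions executed: 6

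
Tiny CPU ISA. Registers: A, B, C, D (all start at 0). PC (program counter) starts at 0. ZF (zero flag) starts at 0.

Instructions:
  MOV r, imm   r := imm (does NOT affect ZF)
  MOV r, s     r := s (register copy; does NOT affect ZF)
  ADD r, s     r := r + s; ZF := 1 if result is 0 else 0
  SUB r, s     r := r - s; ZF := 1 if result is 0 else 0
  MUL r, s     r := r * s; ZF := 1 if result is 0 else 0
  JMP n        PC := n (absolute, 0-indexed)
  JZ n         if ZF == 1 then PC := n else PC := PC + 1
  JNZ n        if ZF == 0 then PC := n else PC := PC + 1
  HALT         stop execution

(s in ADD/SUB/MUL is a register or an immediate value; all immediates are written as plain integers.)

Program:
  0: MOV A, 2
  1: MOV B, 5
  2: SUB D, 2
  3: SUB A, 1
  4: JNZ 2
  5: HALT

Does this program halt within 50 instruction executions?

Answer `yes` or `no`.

Answer: yes

Derivation:
Step 1: PC=0 exec 'MOV A, 2'. After: A=2 B=0 C=0 D=0 ZF=0 PC=1
Step 2: PC=1 exec 'MOV B, 5'. After: A=2 B=5 C=0 D=0 ZF=0 PC=2
Step 3: PC=2 exec 'SUB D, 2'. After: A=2 B=5 C=0 D=-2 ZF=0 PC=3
Step 4: PC=3 exec 'SUB A, 1'. After: A=1 B=5 C=0 D=-2 ZF=0 PC=4
Step 5: PC=4 exec 'JNZ 2'. After: A=1 B=5 C=0 D=-2 ZF=0 PC=2
Step 6: PC=2 exec 'SUB D, 2'. After: A=1 B=5 C=0 D=-4 ZF=0 PC=3
Step 7: PC=3 exec 'SUB A, 1'. After: A=0 B=5 C=0 D=-4 ZF=1 PC=4
Step 8: PC=4 exec 'JNZ 2'. After: A=0 B=5 C=0 D=-4 ZF=1 PC=5
Step 9: PC=5 exec 'HALT'. After: A=0 B=5 C=0 D=-4 ZF=1 PC=5 HALTED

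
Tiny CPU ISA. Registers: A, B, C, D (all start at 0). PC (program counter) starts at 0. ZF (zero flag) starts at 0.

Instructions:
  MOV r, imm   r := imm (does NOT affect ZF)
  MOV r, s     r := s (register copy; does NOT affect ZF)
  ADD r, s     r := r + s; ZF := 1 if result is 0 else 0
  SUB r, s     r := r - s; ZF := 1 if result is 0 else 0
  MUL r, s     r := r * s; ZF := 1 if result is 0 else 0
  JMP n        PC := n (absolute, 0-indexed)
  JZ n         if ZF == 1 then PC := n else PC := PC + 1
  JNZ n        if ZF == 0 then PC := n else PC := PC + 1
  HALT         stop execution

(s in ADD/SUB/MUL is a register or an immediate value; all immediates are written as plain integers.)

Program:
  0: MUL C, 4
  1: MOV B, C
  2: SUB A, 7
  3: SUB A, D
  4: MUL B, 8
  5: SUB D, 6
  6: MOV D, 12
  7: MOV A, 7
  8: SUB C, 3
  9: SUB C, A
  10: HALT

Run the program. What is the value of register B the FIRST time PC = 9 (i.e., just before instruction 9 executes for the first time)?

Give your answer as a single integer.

Step 1: PC=0 exec 'MUL C, 4'. After: A=0 B=0 C=0 D=0 ZF=1 PC=1
Step 2: PC=1 exec 'MOV B, C'. After: A=0 B=0 C=0 D=0 ZF=1 PC=2
Step 3: PC=2 exec 'SUB A, 7'. After: A=-7 B=0 C=0 D=0 ZF=0 PC=3
Step 4: PC=3 exec 'SUB A, D'. After: A=-7 B=0 C=0 D=0 ZF=0 PC=4
Step 5: PC=4 exec 'MUL B, 8'. After: A=-7 B=0 C=0 D=0 ZF=1 PC=5
Step 6: PC=5 exec 'SUB D, 6'. After: A=-7 B=0 C=0 D=-6 ZF=0 PC=6
Step 7: PC=6 exec 'MOV D, 12'. After: A=-7 B=0 C=0 D=12 ZF=0 PC=7
Step 8: PC=7 exec 'MOV A, 7'. After: A=7 B=0 C=0 D=12 ZF=0 PC=8
Step 9: PC=8 exec 'SUB C, 3'. After: A=7 B=0 C=-3 D=12 ZF=0 PC=9
First time PC=9: B=0

0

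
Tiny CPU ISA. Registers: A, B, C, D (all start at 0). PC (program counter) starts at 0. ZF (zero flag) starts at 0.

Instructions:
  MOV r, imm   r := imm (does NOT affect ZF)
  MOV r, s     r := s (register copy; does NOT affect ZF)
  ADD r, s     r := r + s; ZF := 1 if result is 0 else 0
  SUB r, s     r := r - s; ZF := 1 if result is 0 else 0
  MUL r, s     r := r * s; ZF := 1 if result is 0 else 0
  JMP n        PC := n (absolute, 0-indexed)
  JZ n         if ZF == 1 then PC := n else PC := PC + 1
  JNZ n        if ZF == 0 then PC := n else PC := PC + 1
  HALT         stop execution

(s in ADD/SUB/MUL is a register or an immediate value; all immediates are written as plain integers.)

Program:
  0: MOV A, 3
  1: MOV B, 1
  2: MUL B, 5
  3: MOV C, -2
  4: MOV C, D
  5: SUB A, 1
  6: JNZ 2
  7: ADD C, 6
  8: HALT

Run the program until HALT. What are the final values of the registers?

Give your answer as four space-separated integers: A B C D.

Answer: 0 125 6 0

Derivation:
Step 1: PC=0 exec 'MOV A, 3'. After: A=3 B=0 C=0 D=0 ZF=0 PC=1
Step 2: PC=1 exec 'MOV B, 1'. After: A=3 B=1 C=0 D=0 ZF=0 PC=2
Step 3: PC=2 exec 'MUL B, 5'. After: A=3 B=5 C=0 D=0 ZF=0 PC=3
Step 4: PC=3 exec 'MOV C, -2'. After: A=3 B=5 C=-2 D=0 ZF=0 PC=4
Step 5: PC=4 exec 'MOV C, D'. After: A=3 B=5 C=0 D=0 ZF=0 PC=5
Step 6: PC=5 exec 'SUB A, 1'. After: A=2 B=5 C=0 D=0 ZF=0 PC=6
Step 7: PC=6 exec 'JNZ 2'. After: A=2 B=5 C=0 D=0 ZF=0 PC=2
Step 8: PC=2 exec 'MUL B, 5'. After: A=2 B=25 C=0 D=0 ZF=0 PC=3
Step 9: PC=3 exec 'MOV C, -2'. After: A=2 B=25 C=-2 D=0 ZF=0 PC=4
Step 10: PC=4 exec 'MOV C, D'. After: A=2 B=25 C=0 D=0 ZF=0 PC=5
Step 11: PC=5 exec 'SUB A, 1'. After: A=1 B=25 C=0 D=0 ZF=0 PC=6
Step 12: PC=6 exec 'JNZ 2'. After: A=1 B=25 C=0 D=0 ZF=0 PC=2
Step 13: PC=2 exec 'MUL B, 5'. After: A=1 B=125 C=0 D=0 ZF=0 PC=3
Step 14: PC=3 exec 'MOV C, -2'. After: A=1 B=125 C=-2 D=0 ZF=0 PC=4
Step 15: PC=4 exec 'MOV C, D'. After: A=1 B=125 C=0 D=0 ZF=0 PC=5
Step 16: PC=5 exec 'SUB A, 1'. After: A=0 B=125 C=0 D=0 ZF=1 PC=6
Step 17: PC=6 exec 'JNZ 2'. After: A=0 B=125 C=0 D=0 ZF=1 PC=7
Step 18: PC=7 exec 'ADD C, 6'. After: A=0 B=125 C=6 D=0 ZF=0 PC=8
Step 19: PC=8 exec 'HALT'. After: A=0 B=125 C=6 D=0 ZF=0 PC=8 HALTED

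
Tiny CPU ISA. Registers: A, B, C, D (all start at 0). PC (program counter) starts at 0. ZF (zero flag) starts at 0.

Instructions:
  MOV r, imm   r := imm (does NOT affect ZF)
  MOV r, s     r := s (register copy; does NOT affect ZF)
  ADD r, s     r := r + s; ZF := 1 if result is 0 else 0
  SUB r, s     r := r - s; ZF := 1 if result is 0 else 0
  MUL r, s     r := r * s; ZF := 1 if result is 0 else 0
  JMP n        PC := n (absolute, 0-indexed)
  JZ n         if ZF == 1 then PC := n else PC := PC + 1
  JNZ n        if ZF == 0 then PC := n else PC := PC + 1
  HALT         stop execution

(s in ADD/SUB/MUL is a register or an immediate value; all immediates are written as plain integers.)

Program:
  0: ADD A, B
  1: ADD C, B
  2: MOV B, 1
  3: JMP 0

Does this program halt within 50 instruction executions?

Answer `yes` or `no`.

Step 1: PC=0 exec 'ADD A, B'. After: A=0 B=0 C=0 D=0 ZF=1 PC=1
Step 2: PC=1 exec 'ADD C, B'. After: A=0 B=0 C=0 D=0 ZF=1 PC=2
Step 3: PC=2 exec 'MOV B, 1'. After: A=0 B=1 C=0 D=0 ZF=1 PC=3
Step 4: PC=3 exec 'JMP 0'. After: A=0 B=1 C=0 D=0 ZF=1 PC=0
Step 5: PC=0 exec 'ADD A, B'. After: A=1 B=1 C=0 D=0 ZF=0 PC=1
Step 6: PC=1 exec 'ADD C, B'. After: A=1 B=1 C=1 D=0 ZF=0 PC=2
Step 7: PC=2 exec 'MOV B, 1'. After: A=1 B=1 C=1 D=0 ZF=0 PC=3
Step 8: PC=3 exec 'JMP 0'. After: A=1 B=1 C=1 D=0 ZF=0 PC=0
Step 9: PC=0 exec 'ADD A, B'. After: A=2 B=1 C=1 D=0 ZF=0 PC=1
Step 10: PC=1 exec 'ADD C, B'. After: A=2 B=1 C=2 D=0 ZF=0 PC=2
Step 11: PC=2 exec 'MOV B, 1'. After: A=2 B=1 C=2 D=0 ZF=0 PC=3
Step 12: PC=3 exec 'JMP 0'. After: A=2 B=1 C=2 D=0 ZF=0 PC=0
Step 13: PC=0 exec 'ADD A, B'. After: A=3 B=1 C=2 D=0 ZF=0 PC=1
Step 14: PC=1 exec 'ADD C, B'. After: A=3 B=1 C=3 D=0 ZF=0 PC=2
Step 15: PC=2 exec 'MOV B, 1'. After: A=3 B=1 C=3 D=0 ZF=0 PC=3
After 50 steps: not halted. PC revisits the same instructions with no path to HALT; will never halt.

Answer: no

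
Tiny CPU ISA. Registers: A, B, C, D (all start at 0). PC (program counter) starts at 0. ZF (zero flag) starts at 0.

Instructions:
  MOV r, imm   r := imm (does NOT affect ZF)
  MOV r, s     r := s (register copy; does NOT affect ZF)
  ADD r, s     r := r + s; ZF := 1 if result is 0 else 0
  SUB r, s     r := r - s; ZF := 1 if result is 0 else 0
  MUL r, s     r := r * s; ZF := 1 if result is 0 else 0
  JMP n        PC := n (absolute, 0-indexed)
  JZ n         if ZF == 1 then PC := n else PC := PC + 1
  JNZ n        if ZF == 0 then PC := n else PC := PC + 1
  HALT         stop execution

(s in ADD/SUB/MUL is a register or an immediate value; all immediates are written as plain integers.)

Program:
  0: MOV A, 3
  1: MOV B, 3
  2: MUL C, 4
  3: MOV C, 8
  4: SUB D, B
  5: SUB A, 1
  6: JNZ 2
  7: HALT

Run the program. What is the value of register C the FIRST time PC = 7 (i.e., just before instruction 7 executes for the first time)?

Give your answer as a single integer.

Step 1: PC=0 exec 'MOV A, 3'. After: A=3 B=0 C=0 D=0 ZF=0 PC=1
Step 2: PC=1 exec 'MOV B, 3'. After: A=3 B=3 C=0 D=0 ZF=0 PC=2
Step 3: PC=2 exec 'MUL C, 4'. After: A=3 B=3 C=0 D=0 ZF=1 PC=3
Step 4: PC=3 exec 'MOV C, 8'. After: A=3 B=3 C=8 D=0 ZF=1 PC=4
Step 5: PC=4 exec 'SUB D, B'. After: A=3 B=3 C=8 D=-3 ZF=0 PC=5
Step 6: PC=5 exec 'SUB A, 1'. After: A=2 B=3 C=8 D=-3 ZF=0 PC=6
Step 7: PC=6 exec 'JNZ 2'. After: A=2 B=3 C=8 D=-3 ZF=0 PC=2
Step 8: PC=2 exec 'MUL C, 4'. After: A=2 B=3 C=32 D=-3 ZF=0 PC=3
Step 9: PC=3 exec 'MOV C, 8'. After: A=2 B=3 C=8 D=-3 ZF=0 PC=4
Step 10: PC=4 exec 'SUB D, B'. After: A=2 B=3 C=8 D=-6 ZF=0 PC=5
Step 11: PC=5 exec 'SUB A, 1'. After: A=1 B=3 C=8 D=-6 ZF=0 PC=6
Step 12: PC=6 exec 'JNZ 2'. After: A=1 B=3 C=8 D=-6 ZF=0 PC=2
Step 13: PC=2 exec 'MUL C, 4'. After: A=1 B=3 C=32 D=-6 ZF=0 PC=3
Step 14: PC=3 exec 'MOV C, 8'. After: A=1 B=3 C=8 D=-6 ZF=0 PC=4
Step 15: PC=4 exec 'SUB D, B'. After: A=1 B=3 C=8 D=-9 ZF=0 PC=5
Step 16: PC=5 exec 'SUB A, 1'. After: A=0 B=3 C=8 D=-9 ZF=1 PC=6
Step 17: PC=6 exec 'JNZ 2'. After: A=0 B=3 C=8 D=-9 ZF=1 PC=7
First time PC=7: C=8

8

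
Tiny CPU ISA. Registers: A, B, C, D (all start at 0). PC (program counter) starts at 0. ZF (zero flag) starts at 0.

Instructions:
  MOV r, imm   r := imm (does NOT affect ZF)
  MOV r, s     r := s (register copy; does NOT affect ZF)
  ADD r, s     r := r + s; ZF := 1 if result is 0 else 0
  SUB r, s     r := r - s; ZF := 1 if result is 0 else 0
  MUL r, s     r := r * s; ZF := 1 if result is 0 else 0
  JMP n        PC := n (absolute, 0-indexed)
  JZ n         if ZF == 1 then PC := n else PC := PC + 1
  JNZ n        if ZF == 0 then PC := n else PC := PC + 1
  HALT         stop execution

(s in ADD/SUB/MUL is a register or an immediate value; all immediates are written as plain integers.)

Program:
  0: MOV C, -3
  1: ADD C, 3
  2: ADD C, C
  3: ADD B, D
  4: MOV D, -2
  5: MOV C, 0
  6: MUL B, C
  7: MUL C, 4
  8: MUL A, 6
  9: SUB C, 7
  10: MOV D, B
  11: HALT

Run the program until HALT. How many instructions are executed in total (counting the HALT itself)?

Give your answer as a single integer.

Answer: 12

Derivation:
Step 1: PC=0 exec 'MOV C, -3'. After: A=0 B=0 C=-3 D=0 ZF=0 PC=1
Step 2: PC=1 exec 'ADD C, 3'. After: A=0 B=0 C=0 D=0 ZF=1 PC=2
Step 3: PC=2 exec 'ADD C, C'. After: A=0 B=0 C=0 D=0 ZF=1 PC=3
Step 4: PC=3 exec 'ADD B, D'. After: A=0 B=0 C=0 D=0 ZF=1 PC=4
Step 5: PC=4 exec 'MOV D, -2'. After: A=0 B=0 C=0 D=-2 ZF=1 PC=5
Step 6: PC=5 exec 'MOV C, 0'. After: A=0 B=0 C=0 D=-2 ZF=1 PC=6
Step 7: PC=6 exec 'MUL B, C'. After: A=0 B=0 C=0 D=-2 ZF=1 PC=7
Step 8: PC=7 exec 'MUL C, 4'. After: A=0 B=0 C=0 D=-2 ZF=1 PC=8
Step 9: PC=8 exec 'MUL A, 6'. After: A=0 B=0 C=0 D=-2 ZF=1 PC=9
Step 10: PC=9 exec 'SUB C, 7'. After: A=0 B=0 C=-7 D=-2 ZF=0 PC=10
Step 11: PC=10 exec 'MOV D, B'. After: A=0 B=0 C=-7 D=0 ZF=0 PC=11
Step 12: PC=11 exec 'HALT'. After: A=0 B=0 C=-7 D=0 ZF=0 PC=11 HALTED
Total instructions executed: 12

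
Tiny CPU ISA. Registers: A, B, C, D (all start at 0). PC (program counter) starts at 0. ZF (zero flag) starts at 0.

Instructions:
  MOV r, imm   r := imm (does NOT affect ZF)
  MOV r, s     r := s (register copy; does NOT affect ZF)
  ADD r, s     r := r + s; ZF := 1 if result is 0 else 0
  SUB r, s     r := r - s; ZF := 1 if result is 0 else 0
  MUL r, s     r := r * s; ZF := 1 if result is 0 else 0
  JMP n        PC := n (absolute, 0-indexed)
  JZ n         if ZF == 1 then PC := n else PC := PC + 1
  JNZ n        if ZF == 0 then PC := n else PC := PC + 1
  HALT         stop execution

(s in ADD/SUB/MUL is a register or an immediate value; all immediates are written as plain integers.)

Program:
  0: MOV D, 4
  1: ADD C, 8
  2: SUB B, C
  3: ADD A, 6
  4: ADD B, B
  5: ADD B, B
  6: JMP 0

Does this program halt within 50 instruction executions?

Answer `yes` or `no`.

Answer: no

Derivation:
Step 1: PC=0 exec 'MOV D, 4'. After: A=0 B=0 C=0 D=4 ZF=0 PC=1
Step 2: PC=1 exec 'ADD C, 8'. After: A=0 B=0 C=8 D=4 ZF=0 PC=2
Step 3: PC=2 exec 'SUB B, C'. After: A=0 B=-8 C=8 D=4 ZF=0 PC=3
Step 4: PC=3 exec 'ADD A, 6'. After: A=6 B=-8 C=8 D=4 ZF=0 PC=4
Step 5: PC=4 exec 'ADD B, B'. After: A=6 B=-16 C=8 D=4 ZF=0 PC=5
Step 6: PC=5 exec 'ADD B, B'. After: A=6 B=-32 C=8 D=4 ZF=0 PC=6
Step 7: PC=6 exec 'JMP 0'. After: A=6 B=-32 C=8 D=4 ZF=0 PC=0
Step 8: PC=0 exec 'MOV D, 4'. After: A=6 B=-32 C=8 D=4 ZF=0 PC=1
Step 9: PC=1 exec 'ADD C, 8'. After: A=6 B=-32 C=16 D=4 ZF=0 PC=2
Step 10: PC=2 exec 'SUB B, C'. After: A=6 B=-48 C=16 D=4 ZF=0 PC=3
Step 11: PC=3 exec 'ADD A, 6'. After: A=12 B=-48 C=16 D=4 ZF=0 PC=4
Step 12: PC=4 exec 'ADD B, B'. After: A=12 B=-96 C=16 D=4 ZF=0 PC=5
Step 13: PC=5 exec 'ADD B, B'. After: A=12 B=-192 C=16 D=4 ZF=0 PC=6
Step 14: PC=6 exec 'JMP 0'. After: A=12 B=-192 C=16 D=4 ZF=0 PC=0
Step 15: PC=0 exec 'MOV D, 4'. After: A=12 B=-192 C=16 D=4 ZF=0 PC=1
After 50 steps: not halted. PC revisits the same instructions with no path to HALT; will never halt.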